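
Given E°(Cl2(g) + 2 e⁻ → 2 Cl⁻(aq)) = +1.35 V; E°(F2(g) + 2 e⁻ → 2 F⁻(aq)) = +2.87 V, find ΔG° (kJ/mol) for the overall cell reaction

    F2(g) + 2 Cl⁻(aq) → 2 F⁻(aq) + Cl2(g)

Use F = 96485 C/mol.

In the reaction as written F2(g) is reduced, so the F₂/F⁻ couple is the cathode and Cl₂/Cl⁻ is the anode.
E°cell = +2.87 − (+1.35) = +1.52 V; balancing electrons gives n = 2.
ΔG° = −nFE°cell = −(2)(96485)(+1.52) J/mol = −293 kJ/mol.

−293 kJ/mol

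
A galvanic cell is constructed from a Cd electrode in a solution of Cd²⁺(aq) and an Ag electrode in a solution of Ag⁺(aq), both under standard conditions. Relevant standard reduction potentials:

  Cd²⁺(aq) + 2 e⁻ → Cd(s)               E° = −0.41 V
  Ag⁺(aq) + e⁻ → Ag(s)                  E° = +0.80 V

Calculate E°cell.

+1.21 V

The Ag⁺/Ag couple has the higher E°, so Ag ion is reduced (cathode) and Cd is oxidized (anode).
E°cell = E°(cathode) − E°(anode) = +0.80 − (−0.41) = +1.21 V.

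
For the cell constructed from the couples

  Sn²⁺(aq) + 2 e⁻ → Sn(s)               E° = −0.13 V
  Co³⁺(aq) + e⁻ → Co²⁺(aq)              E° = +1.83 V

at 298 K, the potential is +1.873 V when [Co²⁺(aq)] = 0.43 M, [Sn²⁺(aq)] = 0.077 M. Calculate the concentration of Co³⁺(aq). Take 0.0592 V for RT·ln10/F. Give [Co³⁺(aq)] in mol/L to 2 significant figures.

With Co³⁺/Co²⁺ at the cathode and Sn²⁺/Sn at the anode, E°cell = +1.83 − (−0.13) = +1.96 V (n = 2).
Since E = E° − (0.0592/n)·log Q, log Q = n(E° − E)/0.0592 = 2.939.
For 2 Co³⁺(aq) + Sn(s) → 2 Co²⁺(aq) + Sn²⁺(aq), the reaction quotient is Q = ([Co²⁺(aq)]^2·[Sn²⁺(aq)]) / [Co³⁺(aq)]^2.
Isolating [Co³⁺(aq)] in Q = 10^{2.939} yields log [Co³⁺(aq)] = −2.393, i.e. 0.0040 M.

0.0040 M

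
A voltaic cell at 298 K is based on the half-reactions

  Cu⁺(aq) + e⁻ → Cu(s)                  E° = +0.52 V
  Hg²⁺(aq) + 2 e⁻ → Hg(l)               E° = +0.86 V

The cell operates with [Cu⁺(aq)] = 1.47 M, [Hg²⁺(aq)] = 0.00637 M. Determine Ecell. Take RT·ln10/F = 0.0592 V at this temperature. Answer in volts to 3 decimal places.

Since E°(Hg²⁺/Hg) > E°(Cu⁺/Cu), Hg²⁺/Hg serves as the cathode.
The standard potential is +0.86 − (+0.52) = +0.34 V and the balanced reaction transfers n = 2 electrons.
The balanced reaction is Hg²⁺(aq) + 2 Cu(s) → Hg(l) + 2 Cu⁺(aq), so Q = [Cu⁺(aq)]^2 / [Hg²⁺(aq)] = 339 and log Q = 2.530.
By the Nernst equation, E = +0.34 − (0.0592/2)·(2.530) = +0.265 V.

+0.265 V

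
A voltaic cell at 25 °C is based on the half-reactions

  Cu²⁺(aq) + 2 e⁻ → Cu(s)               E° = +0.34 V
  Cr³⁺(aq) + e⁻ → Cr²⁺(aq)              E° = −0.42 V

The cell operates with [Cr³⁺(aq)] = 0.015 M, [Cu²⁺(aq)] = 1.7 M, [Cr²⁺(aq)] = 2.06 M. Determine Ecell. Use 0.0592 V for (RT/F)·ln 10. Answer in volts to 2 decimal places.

+0.89 V

Cu²⁺/Cu is reduced (cathode, E° = +0.34 V) and Cr³⁺/Cr²⁺ is oxidized (anode).
E°cell = +0.34 − (−0.42) = +0.76 V, with n = 2 electrons transferred.
For the overall reaction Cu²⁺(aq) + 2 Cr²⁺(aq) → Cu(s) + 2 Cr³⁺(aq), Q = [Cr³⁺(aq)]^2 / ([Cu²⁺(aq)]·[Cr²⁺(aq)]^2) = 3.12×10^−5, giving log Q = −4.506.
By the Nernst equation, E = +0.76 − (0.0592/2)·(−4.506) = +0.89 V.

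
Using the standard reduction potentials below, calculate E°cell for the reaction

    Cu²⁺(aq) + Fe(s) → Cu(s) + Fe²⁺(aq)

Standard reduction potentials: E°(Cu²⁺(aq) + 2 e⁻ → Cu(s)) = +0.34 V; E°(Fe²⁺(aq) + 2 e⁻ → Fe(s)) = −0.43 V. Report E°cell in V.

+0.77 V

Cu²⁺(aq) gains electrons, so the Cu²⁺/Cu couple is the cathode; the Fe²⁺/Fe couple is the anode.
E°cell = E°(cathode) − E°(anode) = +0.34 − (−0.43) = +0.77 V.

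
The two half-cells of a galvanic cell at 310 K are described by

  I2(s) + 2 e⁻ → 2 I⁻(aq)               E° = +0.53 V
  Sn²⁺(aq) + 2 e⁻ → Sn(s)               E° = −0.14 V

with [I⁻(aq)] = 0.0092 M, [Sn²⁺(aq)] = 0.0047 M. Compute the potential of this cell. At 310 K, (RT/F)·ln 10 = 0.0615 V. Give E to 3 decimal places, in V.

+0.867 V

I₂/I⁻ is reduced (cathode, E° = +0.53 V) and Sn²⁺/Sn is oxidized (anode).
E°cell = +0.53 − (−0.14) = +0.67 V, with n = 2 electrons transferred.
The balanced reaction is I2(s) + Sn(s) → 2 I⁻(aq) + Sn²⁺(aq), so Q = [I⁻(aq)]^2·[Sn²⁺(aq)] = 3.98×10^−7 and log Q = −6.400.
By the Nernst equation, E = +0.67 − (0.0615/2)·(−6.400) = +0.867 V.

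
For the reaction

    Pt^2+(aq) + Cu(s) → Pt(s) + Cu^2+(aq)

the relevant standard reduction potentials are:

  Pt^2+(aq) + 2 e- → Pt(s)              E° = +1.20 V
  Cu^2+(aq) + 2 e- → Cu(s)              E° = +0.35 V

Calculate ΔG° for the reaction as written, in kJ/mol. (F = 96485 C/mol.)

−164 kJ/mol

In the reaction as written Pt^2+(aq) is reduced, so the Pt²⁺/Pt couple is the cathode and Cu²⁺/Cu is the anode.
E°cell = +1.20 − (+0.35) = +0.85 V; balancing electrons gives n = 2.
ΔG° = −nFE°cell = −(2)(96485)(+0.85) J/mol = −164 kJ/mol.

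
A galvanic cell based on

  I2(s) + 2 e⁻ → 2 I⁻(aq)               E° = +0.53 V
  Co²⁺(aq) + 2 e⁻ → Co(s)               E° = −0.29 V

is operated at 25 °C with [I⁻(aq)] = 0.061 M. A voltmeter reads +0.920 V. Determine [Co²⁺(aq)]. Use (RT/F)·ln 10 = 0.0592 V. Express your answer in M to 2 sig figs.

0.11 M

I₂/I⁻ is the cathode (higher E°); E°cell = +0.53 − (−0.29) = +0.82 V with n = 2.
From the Nernst equation, log Q = n(E° − E)/0.0592 = 2·(+0.82 − (+0.920))/0.0592 = −3.378.
The balanced reaction is I2(s) + Co(s) → 2 I⁻(aq) + Co²⁺(aq), so Q = [I⁻(aq)]^2·[Co²⁺(aq)].
Substituting the known concentrations and solving, log [Co²⁺(aq)] = −0.949 and [Co²⁺(aq)] = 0.11 M.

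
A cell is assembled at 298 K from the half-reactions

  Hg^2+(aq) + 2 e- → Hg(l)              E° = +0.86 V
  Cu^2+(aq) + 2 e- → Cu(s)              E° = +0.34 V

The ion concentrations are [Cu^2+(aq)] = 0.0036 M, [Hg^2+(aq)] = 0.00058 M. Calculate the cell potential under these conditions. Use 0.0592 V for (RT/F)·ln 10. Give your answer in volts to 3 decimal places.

+0.497 V

The Hg²⁺/Hg couple has the more positive E°, so it is the cathode; Cu²⁺/Cu is the anode.
E°cell = +0.86 − (+0.34) = +0.52 V, with n = 2 electrons transferred.
For the overall reaction Hg^2+(aq) + Cu(s) → Hg(l) + Cu^2+(aq), Q = [Cu^2+(aq)] / [Hg^2+(aq)] = 6.21, giving log Q = 0.793.
By the Nernst equation, E = +0.52 − (0.0592/2)·(0.793) = +0.497 V.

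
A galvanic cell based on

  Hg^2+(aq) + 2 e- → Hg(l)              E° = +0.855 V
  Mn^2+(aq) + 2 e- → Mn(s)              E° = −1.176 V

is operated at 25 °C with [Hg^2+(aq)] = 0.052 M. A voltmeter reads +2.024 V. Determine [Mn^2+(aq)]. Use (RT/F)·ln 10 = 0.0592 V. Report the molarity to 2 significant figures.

With Hg²⁺/Hg at the cathode and Mn²⁺/Mn at the anode, E°cell = +0.855 − (−1.176) = +2.031 V (n = 2).
Since E = E° − (0.0592/n)·log Q, log Q = n(E° − E)/0.0592 = 0.236.
Balancing electrons gives Hg^2+(aq) + Mn(s) → Hg(l) + Mn^2+(aq); thus Q = [Mn^2+(aq)] / [Hg^2+(aq)].
Isolating [Mn^2+(aq)] in Q = 10^{0.236} yields log [Mn^2+(aq)] = −1.048, i.e. 0.090 M.

0.090 M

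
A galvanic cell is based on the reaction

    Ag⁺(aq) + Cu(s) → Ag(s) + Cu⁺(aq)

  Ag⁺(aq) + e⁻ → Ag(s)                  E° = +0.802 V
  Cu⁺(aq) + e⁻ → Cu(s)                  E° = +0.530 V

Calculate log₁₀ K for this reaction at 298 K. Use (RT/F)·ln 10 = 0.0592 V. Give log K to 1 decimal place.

The Ag⁺/Ag couple is reduced (cathode); E°cell = +0.802 − (+0.530) = +0.272 V with n = 1.
At equilibrium E = 0, so log K = nE°cell / 0.0592 = (1)(+0.272) / 0.0592 = 4.6.

log K = 4.6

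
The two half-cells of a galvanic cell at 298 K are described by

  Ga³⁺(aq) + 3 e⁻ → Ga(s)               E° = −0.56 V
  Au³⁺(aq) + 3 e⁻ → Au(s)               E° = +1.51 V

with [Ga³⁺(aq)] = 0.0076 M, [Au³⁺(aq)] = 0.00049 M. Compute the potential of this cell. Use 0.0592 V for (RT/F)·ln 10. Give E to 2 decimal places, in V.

+2.05 V

Since E°(Au³⁺/Au) > E°(Ga³⁺/Ga), Au³⁺/Au serves as the cathode.
The standard potential is +1.51 − (−0.56) = +2.07 V and the balanced reaction transfers n = 3 electrons.
Balancing gives Au³⁺(aq) + Ga(s) → Au(s) + Ga³⁺(aq); hence Q = [Ga³⁺(aq)] / [Au³⁺(aq)] = 15.5 (log Q = 1.191).
Applying E = E° − (RT ln10/nF)·log Q gives +2.07 − (0.0592/3)(1.191) = +2.05 V.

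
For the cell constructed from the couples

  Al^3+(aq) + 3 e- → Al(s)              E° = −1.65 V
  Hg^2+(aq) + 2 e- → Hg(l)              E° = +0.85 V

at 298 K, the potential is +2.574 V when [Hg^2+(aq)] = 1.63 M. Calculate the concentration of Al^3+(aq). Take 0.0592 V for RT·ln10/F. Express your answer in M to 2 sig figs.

With Hg²⁺/Hg at the cathode and Al³⁺/Al at the anode, E°cell = +0.85 − (−1.65) = +2.50 V (n = 6).
From the Nernst equation, log Q = n(E° − E)/0.0592 = 6·(+2.50 − (+2.574))/0.0592 = −7.500.
The balanced reaction is 3 Hg^2+(aq) + 2 Al(s) → 3 Hg(l) + 2 Al^3+(aq), so Q = [Al^3+(aq)]^2 / [Hg^2+(aq)]^3.
Solving for the unknown gives log [Al^3+(aq)] = −3.432, so [Al^3+(aq)] ≈ 0.00037 M.

0.00037 M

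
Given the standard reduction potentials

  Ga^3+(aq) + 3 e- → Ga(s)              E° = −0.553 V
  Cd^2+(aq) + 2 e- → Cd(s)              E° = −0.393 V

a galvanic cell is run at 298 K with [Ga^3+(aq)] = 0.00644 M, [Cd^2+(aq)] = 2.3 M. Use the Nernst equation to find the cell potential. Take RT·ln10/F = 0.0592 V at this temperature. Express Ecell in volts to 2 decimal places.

+0.21 V

Since E°(Cd²⁺/Cd) > E°(Ga³⁺/Ga), Cd²⁺/Cd serves as the cathode.
The standard potential is −0.393 − (−0.553) = +0.160 V and the balanced reaction transfers n = 6 electrons.
Balancing gives 3 Cd^2+(aq) + 2 Ga(s) → 3 Cd(s) + 2 Ga^3+(aq); hence Q = [Ga^3+(aq)]^2 / [Cd^2+(aq)]^3 = 3.41×10^−6 (log Q = −5.467).
Applying E = E° − (RT ln10/nF)·log Q gives +0.160 − (0.0592/6)(−5.467) = +0.21 V.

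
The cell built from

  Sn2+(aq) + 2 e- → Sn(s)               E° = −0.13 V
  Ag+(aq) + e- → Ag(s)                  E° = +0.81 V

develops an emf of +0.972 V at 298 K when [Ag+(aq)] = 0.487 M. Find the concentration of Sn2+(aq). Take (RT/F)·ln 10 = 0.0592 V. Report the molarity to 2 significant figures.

0.020 M

The Ag⁺/Ag couple has the larger reduction potential, so it is the cathode: E°cell = +0.81 − (−0.13) = +0.94 V and n = 2.
Since E = E° − (0.0592/n)·log Q, log Q = n(E° − E)/0.0592 = −1.081.
For 2 Ag+(aq) + Sn(s) → 2 Ag(s) + Sn2+(aq), the reaction quotient is Q = [Sn2+(aq)] / [Ag+(aq)]^2.
Isolating [Sn2+(aq)] in Q = 10^{−1.081} yields log [Sn2+(aq)] = −1.706, i.e. 0.020 M.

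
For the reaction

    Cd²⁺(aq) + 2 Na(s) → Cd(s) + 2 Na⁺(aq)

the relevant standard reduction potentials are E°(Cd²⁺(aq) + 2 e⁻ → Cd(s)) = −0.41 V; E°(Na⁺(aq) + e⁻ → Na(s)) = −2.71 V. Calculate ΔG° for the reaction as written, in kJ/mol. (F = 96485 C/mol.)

−444 kJ/mol

In the reaction as written Cd²⁺(aq) is reduced, so the Cd²⁺/Cd couple is the cathode and Na⁺/Na is the anode.
E°cell = −0.41 − (−2.71) = +2.30 V; balancing electrons gives n = 2.
ΔG° = −nFE°cell = −(2)(96485)(+2.30) J/mol = −444 kJ/mol.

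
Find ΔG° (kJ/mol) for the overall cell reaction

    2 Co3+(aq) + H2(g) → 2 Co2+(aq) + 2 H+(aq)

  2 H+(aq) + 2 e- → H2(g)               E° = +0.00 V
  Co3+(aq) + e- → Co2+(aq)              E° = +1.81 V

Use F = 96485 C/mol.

In the reaction as written Co3+(aq) is reduced, so the Co³⁺/Co²⁺ couple is the cathode and 2H⁺/H₂ is the anode.
E°cell = +1.81 − (+0.00) = +1.81 V; balancing electrons gives n = 2.
ΔG° = −nFE°cell = −(2)(96485)(+1.81) J/mol = −349 kJ/mol.

−349 kJ/mol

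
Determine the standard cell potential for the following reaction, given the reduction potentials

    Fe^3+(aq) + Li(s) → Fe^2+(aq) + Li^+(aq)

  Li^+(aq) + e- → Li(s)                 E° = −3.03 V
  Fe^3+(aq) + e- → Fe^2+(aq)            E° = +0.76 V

In the reaction as written, Fe^3+(aq) is reduced (cathode) and Li^+(aq) is produced by oxidation at the anode.
E°cell = E°(cathode) − E°(anode) = +0.76 − (−3.03) = +3.79 V.
The positive value indicates the reaction is spontaneous as written.

+3.79 V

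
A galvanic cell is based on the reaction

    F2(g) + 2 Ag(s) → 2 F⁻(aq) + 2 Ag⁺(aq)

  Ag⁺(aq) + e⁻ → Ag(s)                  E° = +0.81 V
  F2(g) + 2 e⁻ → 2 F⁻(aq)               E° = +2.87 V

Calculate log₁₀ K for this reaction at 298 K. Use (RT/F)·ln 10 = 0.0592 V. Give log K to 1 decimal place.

The F₂/F⁻ couple is reduced (cathode); E°cell = +2.87 − (+0.81) = +2.06 V with n = 2.
At equilibrium E = 0, so log K = nE°cell / 0.0592 = (2)(+2.06) / 0.0592 = 69.6.

log K = 69.6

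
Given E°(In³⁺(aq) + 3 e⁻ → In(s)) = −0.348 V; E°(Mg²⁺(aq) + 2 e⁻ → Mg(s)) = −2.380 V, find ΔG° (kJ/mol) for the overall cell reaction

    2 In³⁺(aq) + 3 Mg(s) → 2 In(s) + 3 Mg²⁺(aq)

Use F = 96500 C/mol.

In the reaction as written In³⁺(aq) is reduced, so the In³⁺/In couple is the cathode and Mg²⁺/Mg is the anode.
E°cell = −0.348 − (−2.380) = +2.032 V; balancing electrons gives n = 6.
ΔG° = −nFE°cell = −(6)(96500)(+2.032) J/mol = −1177 kJ/mol.

−1177 kJ/mol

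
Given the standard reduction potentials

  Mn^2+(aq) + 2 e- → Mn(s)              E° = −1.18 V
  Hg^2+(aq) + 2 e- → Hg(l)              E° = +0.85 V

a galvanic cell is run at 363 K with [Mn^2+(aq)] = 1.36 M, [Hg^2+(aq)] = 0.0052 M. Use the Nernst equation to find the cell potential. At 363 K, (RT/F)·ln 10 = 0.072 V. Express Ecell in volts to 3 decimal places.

Since E°(Hg²⁺/Hg) > E°(Mn²⁺/Mn), Hg²⁺/Hg serves as the cathode.
E°cell = E°cat − E°an = +0.85 − (−1.18) = +2.03 V; n = 2.
Balancing gives Hg^2+(aq) + Mn(s) → Hg(l) + Mn^2+(aq); hence Q = [Mn^2+(aq)] / [Hg^2+(aq)] = 262 (log Q = 2.418).
E = E° − (0.072/n)·log Q = +2.03 − (0.072/2)(2.418) = +1.943 V.

+1.943 V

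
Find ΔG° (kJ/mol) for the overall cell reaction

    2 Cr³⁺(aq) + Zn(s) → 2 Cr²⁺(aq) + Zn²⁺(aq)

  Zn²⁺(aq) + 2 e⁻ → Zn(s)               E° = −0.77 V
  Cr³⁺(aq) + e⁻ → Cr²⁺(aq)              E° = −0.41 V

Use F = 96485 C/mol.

In the reaction as written Cr³⁺(aq) is reduced, so the Cr³⁺/Cr²⁺ couple is the cathode and Zn²⁺/Zn is the anode.
E°cell = −0.41 − (−0.77) = +0.36 V; balancing electrons gives n = 2.
ΔG° = −nFE°cell = −(2)(96485)(+0.36) J/mol = −69.5 kJ/mol.

−69.5 kJ/mol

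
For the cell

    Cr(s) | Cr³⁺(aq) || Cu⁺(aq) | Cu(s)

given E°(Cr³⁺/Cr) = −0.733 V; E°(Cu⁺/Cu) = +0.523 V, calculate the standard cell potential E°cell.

+1.256 V

By convention the left-hand electrode in cell notation is the anode (oxidation) and the right-hand electrode is the cathode (reduction).
E°cell = E°(right) − E°(left) = +0.523 − (−0.733) = +1.256 V.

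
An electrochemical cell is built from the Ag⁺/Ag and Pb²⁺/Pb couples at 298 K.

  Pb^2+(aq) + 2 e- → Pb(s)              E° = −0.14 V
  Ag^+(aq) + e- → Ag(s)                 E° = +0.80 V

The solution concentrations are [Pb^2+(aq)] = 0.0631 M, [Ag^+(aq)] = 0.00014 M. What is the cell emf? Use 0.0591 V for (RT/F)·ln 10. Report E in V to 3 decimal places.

+0.748 V

Ag⁺/Ag is reduced (cathode, E° = +0.80 V) and Pb²⁺/Pb is oxidized (anode).
E°cell = E°cat − E°an = +0.80 − (−0.14) = +0.94 V; n = 2.
For the overall reaction 2 Ag^+(aq) + Pb(s) → 2 Ag(s) + Pb^2+(aq), Q = [Pb^2+(aq)] / [Ag^+(aq)]^2 = 3.22×10^6, giving log Q = 6.508.
Applying E = E° − (RT ln10/nF)·log Q gives +0.94 − (0.0591/2)(6.508) = +0.748 V.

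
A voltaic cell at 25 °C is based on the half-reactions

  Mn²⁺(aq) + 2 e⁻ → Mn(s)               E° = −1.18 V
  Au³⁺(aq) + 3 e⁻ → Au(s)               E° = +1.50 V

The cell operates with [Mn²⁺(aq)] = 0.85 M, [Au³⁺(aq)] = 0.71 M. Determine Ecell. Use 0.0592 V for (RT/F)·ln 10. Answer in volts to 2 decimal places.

+2.68 V

Au³⁺/Au is reduced (cathode, E° = +1.50 V) and Mn²⁺/Mn is oxidized (anode).
E°cell = E°cat − E°an = +1.50 − (−1.18) = +2.68 V; n = 6.
For the overall reaction 2 Au³⁺(aq) + 3 Mn(s) → 2 Au(s) + 3 Mn²⁺(aq), Q = [Mn²⁺(aq)]^3 / [Au³⁺(aq)]^2 = 1.22, giving log Q = 0.086.
By the Nernst equation, E = +2.68 − (0.0592/6)·(0.086) = +2.68 V.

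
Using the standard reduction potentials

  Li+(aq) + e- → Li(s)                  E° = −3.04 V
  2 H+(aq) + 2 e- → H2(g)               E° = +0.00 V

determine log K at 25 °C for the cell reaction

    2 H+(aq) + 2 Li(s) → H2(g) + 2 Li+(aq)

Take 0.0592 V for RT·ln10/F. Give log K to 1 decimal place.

log K = 102.7

The 2H⁺/H₂ couple is reduced (cathode); E°cell = +0.00 − (−3.04) = +3.04 V with n = 2.
At equilibrium E = 0, so log K = nE°cell / 0.0592 = (2)(+3.04) / 0.0592 = 102.7.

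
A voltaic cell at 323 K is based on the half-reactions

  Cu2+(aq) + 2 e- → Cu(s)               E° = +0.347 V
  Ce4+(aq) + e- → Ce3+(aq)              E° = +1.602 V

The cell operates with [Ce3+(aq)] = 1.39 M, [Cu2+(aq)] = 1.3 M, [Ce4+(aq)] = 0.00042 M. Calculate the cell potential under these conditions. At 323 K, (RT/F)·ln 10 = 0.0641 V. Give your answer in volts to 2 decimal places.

The Ce⁴⁺/Ce³⁺ couple has the more positive E°, so it is the cathode; Cu²⁺/Cu is the anode.
E°cell = E°cat − E°an = +1.602 − (+0.347) = +1.255 V; n = 2.
The balanced reaction is 2 Ce4+(aq) + Cu(s) → 2 Ce3+(aq) + Cu2+(aq), so Q = ([Ce3+(aq)]^2·[Cu2+(aq)]) / [Ce4+(aq)]^2 = 1.42×10^7 and log Q = 7.153.
By the Nernst equation, E = +1.255 − (0.0641/2)·(7.153) = +1.03 V.

+1.03 V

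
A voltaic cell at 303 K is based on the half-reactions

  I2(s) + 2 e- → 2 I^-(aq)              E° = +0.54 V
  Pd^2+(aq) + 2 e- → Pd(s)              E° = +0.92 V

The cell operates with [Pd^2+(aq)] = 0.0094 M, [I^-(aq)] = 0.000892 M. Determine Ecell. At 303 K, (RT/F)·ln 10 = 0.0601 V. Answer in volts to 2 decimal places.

+0.14 V

The Pd²⁺/Pd couple has the more positive E°, so it is the cathode; I₂/I⁻ is the anode.
The standard potential is +0.92 − (+0.54) = +0.38 V and the balanced reaction transfers n = 2 electrons.
Balancing gives Pd^2+(aq) + 2 I^-(aq) → Pd(s) + I2(s); hence Q = 1 / ([Pd^2+(aq)]·[I^-(aq)]^2) = 1.34×10^8 (log Q = 8.126).
E = E° − (0.0601/n)·log Q = +0.38 − (0.0601/2)(8.126) = +0.14 V.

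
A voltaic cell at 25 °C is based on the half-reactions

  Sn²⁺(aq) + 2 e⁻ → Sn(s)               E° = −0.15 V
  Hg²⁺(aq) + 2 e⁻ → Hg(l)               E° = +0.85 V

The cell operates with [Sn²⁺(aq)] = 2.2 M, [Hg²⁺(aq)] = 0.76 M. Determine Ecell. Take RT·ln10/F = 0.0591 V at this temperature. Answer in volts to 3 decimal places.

Hg²⁺/Hg is reduced (cathode, E° = +0.85 V) and Sn²⁺/Sn is oxidized (anode).
E°cell = E°cat − E°an = +0.85 − (−0.15) = +1.00 V; n = 2.
The balanced reaction is Hg²⁺(aq) + Sn(s) → Hg(l) + Sn²⁺(aq), so Q = [Sn²⁺(aq)] / [Hg²⁺(aq)] = 2.89 and log Q = 0.462.
Applying E = E° − (RT ln10/nF)·log Q gives +1.00 − (0.0591/2)(0.462) = +0.986 V.

+0.986 V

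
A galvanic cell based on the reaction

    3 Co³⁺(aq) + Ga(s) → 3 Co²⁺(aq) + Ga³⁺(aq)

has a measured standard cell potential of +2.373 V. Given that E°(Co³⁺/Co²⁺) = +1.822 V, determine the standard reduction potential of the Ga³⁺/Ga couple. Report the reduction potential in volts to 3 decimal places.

In the reaction as written the Co³⁺/Co²⁺ couple is reduced (cathode) and Ga³⁺/Ga is oxidized (anode), so E°cell = E°(Co³⁺/Co²⁺) − E°(Ga³⁺/Ga).
E°(Ga³⁺/Ga) = E°(cathode) − E°cell = +1.822 − (+2.373) = −0.551 V.

−0.551 V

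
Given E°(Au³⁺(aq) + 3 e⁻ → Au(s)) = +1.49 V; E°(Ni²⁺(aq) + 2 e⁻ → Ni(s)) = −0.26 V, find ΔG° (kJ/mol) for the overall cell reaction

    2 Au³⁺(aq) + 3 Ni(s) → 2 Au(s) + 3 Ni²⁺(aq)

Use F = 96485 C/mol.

−1013 kJ/mol

In the reaction as written Au³⁺(aq) is reduced, so the Au³⁺/Au couple is the cathode and Ni²⁺/Ni is the anode.
E°cell = +1.49 − (−0.26) = +1.75 V; balancing electrons gives n = 6.
ΔG° = −nFE°cell = −(6)(96485)(+1.75) J/mol = −1013 kJ/mol.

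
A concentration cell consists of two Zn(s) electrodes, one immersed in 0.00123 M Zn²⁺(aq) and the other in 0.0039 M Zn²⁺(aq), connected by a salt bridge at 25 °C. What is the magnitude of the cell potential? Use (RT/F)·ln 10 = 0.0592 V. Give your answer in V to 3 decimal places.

0.015 V

For a concentration cell E°cell = 0, since both electrodes use the same couple.
The compartment with the higher Zn²⁺(aq) concentration (0.0039 M) acts as the cathode; ions are reduced there and produced at the dilute (0.00123 M) anode.
With n = 2, Ecell = −(0.0592/2)·log([dilute]/[conc]) = −(0.0592/2)·log(0.00123/0.0039) = +0.015 V.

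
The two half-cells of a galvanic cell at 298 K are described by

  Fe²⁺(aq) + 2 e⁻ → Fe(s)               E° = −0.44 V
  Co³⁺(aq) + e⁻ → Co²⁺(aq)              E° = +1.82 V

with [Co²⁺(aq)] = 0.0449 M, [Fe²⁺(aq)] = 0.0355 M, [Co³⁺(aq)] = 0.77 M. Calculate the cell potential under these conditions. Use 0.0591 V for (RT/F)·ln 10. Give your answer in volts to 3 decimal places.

+2.376 V

Co³⁺/Co²⁺ is reduced (cathode, E° = +1.82 V) and Fe²⁺/Fe is oxidized (anode).
E°cell = E°cat − E°an = +1.82 − (−0.44) = +2.26 V; n = 2.
Balancing gives 2 Co³⁺(aq) + Fe(s) → 2 Co²⁺(aq) + Fe²⁺(aq); hence Q = ([Co²⁺(aq)]^2·[Fe²⁺(aq)]) / [Co³⁺(aq)]^2 = 0.000121 (log Q = −3.918).
E = E° − (0.0591/n)·log Q = +2.26 − (0.0591/2)(−3.918) = +2.376 V.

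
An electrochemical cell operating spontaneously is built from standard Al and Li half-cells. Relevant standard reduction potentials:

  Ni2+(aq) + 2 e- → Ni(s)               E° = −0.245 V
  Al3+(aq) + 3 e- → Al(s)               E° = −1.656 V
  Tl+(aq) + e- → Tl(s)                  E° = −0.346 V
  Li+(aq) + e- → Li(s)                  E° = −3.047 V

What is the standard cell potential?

+1.391 V

Of the two couples in this cell, the one with the more positive reduction potential is reduced at the cathode: here that is Al³⁺/Al (−1.656 V); Li⁺/Li (−3.047 V) is the anode.
E°cell = E°(cathode) − E°(anode) = −1.656 − (−3.047) = +1.391 V.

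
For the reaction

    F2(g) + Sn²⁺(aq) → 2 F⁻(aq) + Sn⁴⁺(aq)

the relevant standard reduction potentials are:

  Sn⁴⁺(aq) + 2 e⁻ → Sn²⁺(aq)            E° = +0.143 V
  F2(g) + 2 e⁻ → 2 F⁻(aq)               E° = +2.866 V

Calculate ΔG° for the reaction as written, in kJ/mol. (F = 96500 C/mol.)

In the reaction as written F2(g) is reduced, so the F₂/F⁻ couple is the cathode and Sn⁴⁺/Sn²⁺ is the anode.
E°cell = +2.866 − (+0.143) = +2.723 V; balancing electrons gives n = 2.
ΔG° = −nFE°cell = −(2)(96500)(+2.723) J/mol = −526 kJ/mol.

−526 kJ/mol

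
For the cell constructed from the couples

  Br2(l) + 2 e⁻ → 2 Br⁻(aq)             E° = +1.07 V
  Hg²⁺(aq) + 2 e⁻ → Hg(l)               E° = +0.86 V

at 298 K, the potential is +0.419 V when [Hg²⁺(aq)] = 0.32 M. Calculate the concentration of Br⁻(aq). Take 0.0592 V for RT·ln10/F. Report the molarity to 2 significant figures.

0.00052 M

The Br₂/Br⁻ couple has the larger reduction potential, so it is the cathode: E°cell = +1.07 − (+0.86) = +0.21 V and n = 2.
From the Nernst equation, log Q = n(E° − E)/0.0592 = 2·(+0.21 − (+0.419))/0.0592 = −7.061.
The balanced reaction is Br2(l) + Hg(l) → 2 Br⁻(aq) + Hg²⁺(aq), so Q = [Br⁻(aq)]^2·[Hg²⁺(aq)].
Isolating [Br⁻(aq)] in Q = 10^{−7.061} yields log [Br⁻(aq)] = −3.283, i.e. 0.00052 M.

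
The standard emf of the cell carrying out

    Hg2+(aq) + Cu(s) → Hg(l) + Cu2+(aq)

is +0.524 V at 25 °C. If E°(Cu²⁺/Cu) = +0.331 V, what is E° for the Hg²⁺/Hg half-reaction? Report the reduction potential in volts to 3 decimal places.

+0.855 V

In the reaction as written the Hg²⁺/Hg couple is reduced (cathode) and Cu²⁺/Cu is oxidized (anode), so E°cell = E°(Hg²⁺/Hg) − E°(Cu²⁺/Cu).
E°(Hg²⁺/Hg) = E°cell + E°(anode) = +0.524 + (+0.331) = +0.855 V.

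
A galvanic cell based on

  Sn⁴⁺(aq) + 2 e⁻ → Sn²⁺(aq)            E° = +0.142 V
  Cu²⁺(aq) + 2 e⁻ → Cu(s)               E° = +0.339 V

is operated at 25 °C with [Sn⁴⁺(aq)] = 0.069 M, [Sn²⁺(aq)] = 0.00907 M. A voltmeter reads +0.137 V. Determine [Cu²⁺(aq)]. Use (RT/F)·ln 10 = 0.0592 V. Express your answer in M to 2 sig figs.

0.071 M

The Cu²⁺/Cu couple has the larger reduction potential, so it is the cathode: E°cell = +0.339 − (+0.142) = +0.197 V and n = 2.
Rearranging E = E° − (0.0592/n)·log Q gives log Q = 2(+0.197 − (+0.137))/0.0592 = 2.027.
The balanced reaction is Cu²⁺(aq) + Sn²⁺(aq) → Cu(s) + Sn⁴⁺(aq), so Q = [Sn⁴⁺(aq)] / ([Cu²⁺(aq)]·[Sn²⁺(aq)]).
Substituting the known concentrations and solving, log [Cu²⁺(aq)] = −1.146 and [Cu²⁺(aq)] = 0.071 M.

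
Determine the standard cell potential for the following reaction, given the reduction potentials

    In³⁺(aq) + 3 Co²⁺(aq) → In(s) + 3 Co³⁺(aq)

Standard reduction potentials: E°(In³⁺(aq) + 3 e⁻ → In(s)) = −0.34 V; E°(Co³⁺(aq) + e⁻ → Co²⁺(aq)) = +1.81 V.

In³⁺(aq) gains electrons, so the In³⁺/In couple is the cathode; the Co³⁺/Co²⁺ couple is the anode.
E°cell = E°(cathode) − E°(anode) = −0.34 − (+1.81) = −2.15 V.

−2.15 V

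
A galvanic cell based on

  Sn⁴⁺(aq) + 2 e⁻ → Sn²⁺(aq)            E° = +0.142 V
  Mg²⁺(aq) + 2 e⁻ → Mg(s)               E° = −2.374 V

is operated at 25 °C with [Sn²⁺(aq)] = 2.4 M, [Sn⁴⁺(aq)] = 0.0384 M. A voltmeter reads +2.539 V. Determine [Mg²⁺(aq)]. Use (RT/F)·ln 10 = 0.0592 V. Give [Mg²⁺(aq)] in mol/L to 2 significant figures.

With Sn⁴⁺/Sn²⁺ at the cathode and Mg²⁺/Mg at the anode, E°cell = +0.142 − (−2.374) = +2.516 V (n = 2).
Rearranging E = E° − (0.0592/n)·log Q gives log Q = 2(+2.516 − (+2.539))/0.0592 = −0.777.
Balancing electrons gives Sn⁴⁺(aq) + Mg(s) → Sn²⁺(aq) + Mg²⁺(aq); thus Q = ([Sn²⁺(aq)]·[Mg²⁺(aq)]) / [Sn⁴⁺(aq)].
Substituting the known concentrations and solving, log [Mg²⁺(aq)] = −2.573 and [Mg²⁺(aq)] = 0.0027 M.

0.0027 M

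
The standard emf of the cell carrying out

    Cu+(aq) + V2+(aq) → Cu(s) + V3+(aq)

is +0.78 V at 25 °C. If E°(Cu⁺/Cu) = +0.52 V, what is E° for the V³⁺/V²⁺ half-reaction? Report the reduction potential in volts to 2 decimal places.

−0.26 V

In the reaction as written the Cu⁺/Cu couple is reduced (cathode) and V³⁺/V²⁺ is oxidized (anode), so E°cell = E°(Cu⁺/Cu) − E°(V³⁺/V²⁺).
E°(V³⁺/V²⁺) = E°(cathode) − E°cell = +0.52 − (+0.78) = −0.26 V.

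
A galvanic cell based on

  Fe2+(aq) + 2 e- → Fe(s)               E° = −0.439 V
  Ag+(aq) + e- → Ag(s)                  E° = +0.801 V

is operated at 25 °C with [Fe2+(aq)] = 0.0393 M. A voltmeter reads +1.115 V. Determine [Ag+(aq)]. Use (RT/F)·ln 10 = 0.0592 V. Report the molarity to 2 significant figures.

0.0015 M

The Ag⁺/Ag couple has the larger reduction potential, so it is the cathode: E°cell = +0.801 − (−0.439) = +1.240 V and n = 2.
Rearranging E = E° − (0.0592/n)·log Q gives log Q = 2(+1.240 − (+1.115))/0.0592 = 4.223.
Balancing electrons gives 2 Ag+(aq) + Fe(s) → 2 Ag(s) + Fe2+(aq); thus Q = [Fe2+(aq)] / [Ag+(aq)]^2.
Isolating [Ag+(aq)] in Q = 10^{4.223} yields log [Ag+(aq)] = −2.814, i.e. 0.0015 M.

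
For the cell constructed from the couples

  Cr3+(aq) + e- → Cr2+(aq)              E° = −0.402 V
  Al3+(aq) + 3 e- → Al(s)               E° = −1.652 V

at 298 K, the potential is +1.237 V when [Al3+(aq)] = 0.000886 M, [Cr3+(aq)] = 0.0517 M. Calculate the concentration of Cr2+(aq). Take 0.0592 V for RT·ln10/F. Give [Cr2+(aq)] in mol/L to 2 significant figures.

With Cr³⁺/Cr²⁺ at the cathode and Al³⁺/Al at the anode, E°cell = −0.402 − (−1.652) = +1.250 V (n = 3).
From the Nernst equation, log Q = n(E° − E)/0.0592 = 3·(+1.250 − (+1.237))/0.0592 = 0.659.
The balanced reaction is 3 Cr3+(aq) + Al(s) → 3 Cr2+(aq) + Al3+(aq), so Q = ([Cr2+(aq)]^3·[Al3+(aq)]) / [Cr3+(aq)]^3.
Solving for the unknown gives log [Cr2+(aq)] = −0.049, so [Cr2+(aq)] ≈ 0.89 M.

0.89 M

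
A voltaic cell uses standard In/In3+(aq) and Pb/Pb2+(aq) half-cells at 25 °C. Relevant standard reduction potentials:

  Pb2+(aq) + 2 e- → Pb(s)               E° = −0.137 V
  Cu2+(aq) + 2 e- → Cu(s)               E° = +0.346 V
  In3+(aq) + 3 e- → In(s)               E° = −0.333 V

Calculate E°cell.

Of the two couples in this cell, the one with the more positive reduction potential is reduced at the cathode: here that is Pb²⁺/Pb (−0.137 V); In³⁺/In (−0.333 V) is the anode.
E°cell = E°(cathode) − E°(anode) = −0.137 − (−0.333) = +0.196 V.

+0.196 V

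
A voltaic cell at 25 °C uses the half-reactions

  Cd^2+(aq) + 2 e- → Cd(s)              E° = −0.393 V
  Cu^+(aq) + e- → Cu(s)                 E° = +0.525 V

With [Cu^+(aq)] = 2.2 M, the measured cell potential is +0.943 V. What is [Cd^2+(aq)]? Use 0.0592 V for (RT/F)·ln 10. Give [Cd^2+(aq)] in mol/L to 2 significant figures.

The Cu⁺/Cu couple has the larger reduction potential, so it is the cathode: E°cell = +0.525 − (−0.393) = +0.918 V and n = 2.
Rearranging E = E° − (0.0592/n)·log Q gives log Q = 2(+0.918 − (+0.943))/0.0592 = −0.845.
The balanced reaction is 2 Cu^+(aq) + Cd(s) → 2 Cu(s) + Cd^2+(aq), so Q = [Cd^2+(aq)] / [Cu^+(aq)]^2.
Isolating [Cd^2+(aq)] in Q = 10^{−0.845} yields log [Cd^2+(aq)] = −0.160, i.e. 0.69 M.

0.69 M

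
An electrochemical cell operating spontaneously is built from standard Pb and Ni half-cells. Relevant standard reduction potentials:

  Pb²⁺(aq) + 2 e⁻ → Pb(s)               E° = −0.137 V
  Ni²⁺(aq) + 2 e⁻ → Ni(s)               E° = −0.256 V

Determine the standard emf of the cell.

Of the two couples in this cell, the one with the more positive reduction potential is reduced at the cathode: here that is Pb²⁺/Pb (−0.137 V); Ni²⁺/Ni (−0.256 V) is the anode.
E°cell = E°(cathode) − E°(anode) = −0.137 − (−0.256) = +0.119 V.

+0.119 V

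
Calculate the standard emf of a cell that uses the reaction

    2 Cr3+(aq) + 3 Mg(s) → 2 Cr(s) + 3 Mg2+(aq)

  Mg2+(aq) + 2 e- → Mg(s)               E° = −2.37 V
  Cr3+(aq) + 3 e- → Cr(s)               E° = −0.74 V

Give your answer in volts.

+1.63 V

In the reaction as written, Cr3+(aq) is reduced (cathode) and Mg2+(aq) is produced by oxidation at the anode.
E°cell = E°(cathode) − E°(anode) = −0.74 − (−2.37) = +1.63 V.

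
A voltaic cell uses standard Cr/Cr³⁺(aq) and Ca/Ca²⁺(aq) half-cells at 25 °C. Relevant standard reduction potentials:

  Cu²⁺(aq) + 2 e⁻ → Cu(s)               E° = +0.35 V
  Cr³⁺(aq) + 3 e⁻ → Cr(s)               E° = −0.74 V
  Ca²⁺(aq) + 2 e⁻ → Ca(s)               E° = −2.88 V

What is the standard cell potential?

+2.14 V

The Cr³⁺/Cr couple has the higher E°, so Cr ion is reduced (cathode) and Ca is oxidized (anode).
E°cell = E°(cathode) − E°(anode) = −0.74 − (−2.88) = +2.14 V.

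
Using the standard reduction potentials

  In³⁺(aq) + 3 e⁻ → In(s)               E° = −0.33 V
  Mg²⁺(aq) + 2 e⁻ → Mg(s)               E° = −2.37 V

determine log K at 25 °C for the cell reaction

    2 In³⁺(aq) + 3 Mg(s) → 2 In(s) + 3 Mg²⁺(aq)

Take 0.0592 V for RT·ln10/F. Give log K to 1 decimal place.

The In³⁺/In couple is reduced (cathode); E°cell = −0.33 − (−2.37) = +2.04 V with n = 6.
At equilibrium E = 0, so log K = nE°cell / 0.0592 = (6)(+2.04) / 0.0592 = 206.8.

log K = 206.8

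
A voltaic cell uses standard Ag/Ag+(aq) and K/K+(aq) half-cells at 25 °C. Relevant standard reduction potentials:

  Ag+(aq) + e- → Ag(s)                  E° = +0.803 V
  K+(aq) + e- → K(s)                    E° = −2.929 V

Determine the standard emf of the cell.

+3.732 V

The Ag⁺/Ag couple has the higher E°, so Ag ion is reduced (cathode) and K is oxidized (anode).
E°cell = E°(cathode) − E°(anode) = +0.803 − (−2.929) = +3.732 V.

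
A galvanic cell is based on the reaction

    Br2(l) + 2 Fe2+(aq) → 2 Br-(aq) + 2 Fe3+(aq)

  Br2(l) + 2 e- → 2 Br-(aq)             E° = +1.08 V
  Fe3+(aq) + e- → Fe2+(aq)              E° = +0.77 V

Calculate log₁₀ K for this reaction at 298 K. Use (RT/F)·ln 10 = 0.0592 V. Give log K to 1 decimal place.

log K = 10.5

The Br₂/Br⁻ couple is reduced (cathode); E°cell = +1.08 − (+0.77) = +0.31 V with n = 2.
At equilibrium E = 0, so log K = nE°cell / 0.0592 = (2)(+0.31) / 0.0592 = 10.5.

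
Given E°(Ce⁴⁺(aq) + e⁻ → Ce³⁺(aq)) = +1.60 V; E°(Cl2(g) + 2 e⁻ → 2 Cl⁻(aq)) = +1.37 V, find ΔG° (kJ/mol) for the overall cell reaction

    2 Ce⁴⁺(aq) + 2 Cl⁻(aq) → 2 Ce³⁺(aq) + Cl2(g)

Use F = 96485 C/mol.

−44.4 kJ/mol

In the reaction as written Ce⁴⁺(aq) is reduced, so the Ce⁴⁺/Ce³⁺ couple is the cathode and Cl₂/Cl⁻ is the anode.
E°cell = +1.60 − (+1.37) = +0.23 V; balancing electrons gives n = 2.
ΔG° = −nFE°cell = −(2)(96485)(+0.23) J/mol = −44.4 kJ/mol.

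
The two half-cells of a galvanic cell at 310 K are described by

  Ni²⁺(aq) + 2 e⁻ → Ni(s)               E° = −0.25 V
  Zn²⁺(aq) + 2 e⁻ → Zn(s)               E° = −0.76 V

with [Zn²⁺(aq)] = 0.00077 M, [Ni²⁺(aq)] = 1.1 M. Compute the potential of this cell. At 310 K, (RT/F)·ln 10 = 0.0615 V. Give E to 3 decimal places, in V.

+0.607 V

The Ni²⁺/Ni couple has the more positive E°, so it is the cathode; Zn²⁺/Zn is the anode.
The standard potential is −0.25 − (−0.76) = +0.51 V and the balanced reaction transfers n = 2 electrons.
Balancing gives Ni²⁺(aq) + Zn(s) → Ni(s) + Zn²⁺(aq); hence Q = [Zn²⁺(aq)] / [Ni²⁺(aq)] = 0.0007 (log Q = −3.155).
By the Nernst equation, E = +0.51 − (0.0615/2)·(−3.155) = +0.607 V.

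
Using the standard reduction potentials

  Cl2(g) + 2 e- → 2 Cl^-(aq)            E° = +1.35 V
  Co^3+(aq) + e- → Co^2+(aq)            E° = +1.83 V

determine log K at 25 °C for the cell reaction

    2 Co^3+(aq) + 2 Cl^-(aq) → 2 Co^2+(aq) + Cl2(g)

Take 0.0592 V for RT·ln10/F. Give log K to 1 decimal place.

The Co³⁺/Co²⁺ couple is reduced (cathode); E°cell = +1.83 − (+1.35) = +0.48 V with n = 2.
At equilibrium E = 0, so log K = nE°cell / 0.0592 = (2)(+0.48) / 0.0592 = 16.2.

log K = 16.2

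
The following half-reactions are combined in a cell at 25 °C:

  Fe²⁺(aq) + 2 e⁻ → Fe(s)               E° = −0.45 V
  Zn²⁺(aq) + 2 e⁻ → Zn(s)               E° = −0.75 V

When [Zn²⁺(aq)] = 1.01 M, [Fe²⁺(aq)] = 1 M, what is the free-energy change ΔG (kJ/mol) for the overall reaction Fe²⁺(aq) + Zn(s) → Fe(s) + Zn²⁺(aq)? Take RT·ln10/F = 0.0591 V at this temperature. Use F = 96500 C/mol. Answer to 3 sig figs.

With Fe²⁺/Fe reduced at the cathode, E°cell = −0.45 − (−0.75) = +0.30 V and n = 2.
Q = [Zn²⁺(aq)] / [Fe²⁺(aq)] = 1.01, so log Q = 0.004 and E = +0.30 − (0.0591/2)(0.004) = +0.2999 V.
Then ΔG = −nFE = −2 × 96500 × +0.2999 J/mol = −57.9 kJ/mol.

−57.9 kJ/mol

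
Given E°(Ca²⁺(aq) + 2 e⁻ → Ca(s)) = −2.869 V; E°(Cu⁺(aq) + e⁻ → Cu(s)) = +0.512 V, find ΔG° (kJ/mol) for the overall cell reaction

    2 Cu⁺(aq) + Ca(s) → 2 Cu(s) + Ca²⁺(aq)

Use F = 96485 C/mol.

In the reaction as written Cu⁺(aq) is reduced, so the Cu⁺/Cu couple is the cathode and Ca²⁺/Ca is the anode.
E°cell = +0.512 − (−2.869) = +3.381 V; balancing electrons gives n = 2.
ΔG° = −nFE°cell = −(2)(96485)(+3.381) J/mol = −652 kJ/mol.

−652 kJ/mol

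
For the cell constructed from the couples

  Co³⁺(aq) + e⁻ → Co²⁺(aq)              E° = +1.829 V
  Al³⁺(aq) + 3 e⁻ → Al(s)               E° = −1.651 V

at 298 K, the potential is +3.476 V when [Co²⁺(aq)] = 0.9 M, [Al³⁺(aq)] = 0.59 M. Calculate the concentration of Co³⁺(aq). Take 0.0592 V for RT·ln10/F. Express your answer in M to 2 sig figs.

0.65 M

The Co³⁺/Co²⁺ couple has the larger reduction potential, so it is the cathode: E°cell = +1.829 − (−1.651) = +3.480 V and n = 3.
Since E = E° − (0.0592/n)·log Q, log Q = n(E° − E)/0.0592 = 0.203.
Balancing electrons gives 3 Co³⁺(aq) + Al(s) → 3 Co²⁺(aq) + Al³⁺(aq); thus Q = ([Co²⁺(aq)]^3·[Al³⁺(aq)]) / [Co³⁺(aq)]^3.
Solving for the unknown gives log [Co³⁺(aq)] = −0.190, so [Co³⁺(aq)] ≈ 0.65 M.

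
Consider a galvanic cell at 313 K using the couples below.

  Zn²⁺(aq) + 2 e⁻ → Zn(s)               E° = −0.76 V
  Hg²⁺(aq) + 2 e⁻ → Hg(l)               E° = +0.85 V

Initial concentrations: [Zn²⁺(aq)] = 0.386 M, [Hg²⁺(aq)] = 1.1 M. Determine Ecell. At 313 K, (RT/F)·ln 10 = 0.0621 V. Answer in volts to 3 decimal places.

+1.624 V

The Hg²⁺/Hg couple has the more positive E°, so it is the cathode; Zn²⁺/Zn is the anode.
E°cell = E°cat − E°an = +0.85 − (−0.76) = +1.61 V; n = 2.
For the overall reaction Hg²⁺(aq) + Zn(s) → Hg(l) + Zn²⁺(aq), Q = [Zn²⁺(aq)] / [Hg²⁺(aq)] = 0.351, giving log Q = −0.455.
Applying E = E° − (RT ln10/nF)·log Q gives +1.61 − (0.0621/2)(−0.455) = +1.624 V.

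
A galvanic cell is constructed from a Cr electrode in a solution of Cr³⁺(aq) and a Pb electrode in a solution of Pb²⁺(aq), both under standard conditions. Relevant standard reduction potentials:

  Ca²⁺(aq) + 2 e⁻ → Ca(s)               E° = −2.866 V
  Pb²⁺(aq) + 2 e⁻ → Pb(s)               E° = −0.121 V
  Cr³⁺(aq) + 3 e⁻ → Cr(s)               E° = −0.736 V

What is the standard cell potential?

+0.615 V

Of the two couples in this cell, the one with the more positive reduction potential is reduced at the cathode: here that is Pb²⁺/Pb (−0.121 V); Cr³⁺/Cr (−0.736 V) is the anode.
E°cell = E°(cathode) − E°(anode) = −0.121 − (−0.736) = +0.615 V.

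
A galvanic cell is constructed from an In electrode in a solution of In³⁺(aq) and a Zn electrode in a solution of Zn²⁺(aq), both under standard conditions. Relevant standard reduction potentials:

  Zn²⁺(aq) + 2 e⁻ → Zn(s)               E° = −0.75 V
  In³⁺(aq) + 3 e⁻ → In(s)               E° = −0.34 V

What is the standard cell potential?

+0.41 V

Of the two couples in this cell, the one with the more positive reduction potential is reduced at the cathode: here that is In³⁺/In (−0.34 V); Zn²⁺/Zn (−0.75 V) is the anode.
E°cell = E°(cathode) − E°(anode) = −0.34 − (−0.75) = +0.41 V.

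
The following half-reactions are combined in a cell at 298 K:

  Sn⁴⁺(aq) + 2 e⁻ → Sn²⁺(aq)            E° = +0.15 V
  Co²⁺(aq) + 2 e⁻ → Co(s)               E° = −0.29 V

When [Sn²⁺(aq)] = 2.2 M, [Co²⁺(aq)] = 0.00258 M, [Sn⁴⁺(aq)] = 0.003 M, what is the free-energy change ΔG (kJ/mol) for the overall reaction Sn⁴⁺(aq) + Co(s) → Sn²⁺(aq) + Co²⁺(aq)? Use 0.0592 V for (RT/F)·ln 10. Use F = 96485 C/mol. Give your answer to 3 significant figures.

With Sn⁴⁺/Sn²⁺ reduced at the cathode, E°cell = +0.15 − (−0.29) = +0.44 V and n = 2.
Here Q = ([Sn²⁺(aq)]·[Co²⁺(aq)]) / [Sn⁴⁺(aq)] = 1.89 (log Q = 0.277), giving E = +0.44 − (0.0592/2)·(0.277) = +0.4318 V.
Then ΔG = −nFE = −2 × 96485 × +0.4318 J/mol = −83.3 kJ/mol.

−83.3 kJ/mol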